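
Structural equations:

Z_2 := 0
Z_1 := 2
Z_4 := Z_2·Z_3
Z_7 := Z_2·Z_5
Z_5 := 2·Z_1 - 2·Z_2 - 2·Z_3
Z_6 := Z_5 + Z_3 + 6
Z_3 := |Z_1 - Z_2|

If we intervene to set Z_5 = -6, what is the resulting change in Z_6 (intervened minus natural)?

The intervention breaks the incoming arrows to Z_5: Z_5 := 2·Z_1 - 2·Z_2 - 2·Z_3 no longer applies, and Z_5 = -6.
Z_3 = |Z_1 - Z_2|  [with Z_1=2, Z_2=0]  = 2
Z_6 = Z_5 + Z_3 + 6  [with Z_5=-6, Z_3=2]  = 2
Without intervention: Z_3 = |Z_1 - Z_2|  [with Z_1=2, Z_2=0]  = 2; Z_5 = 2·Z_1 - 2·Z_2 - 2·Z_3  [with Z_1=2, Z_2=0, Z_3=2]  = 0; Z_6 = Z_5 + Z_3 + 6  [with Z_5=0, Z_3=2]  = 8.
Change = 2 − 8 = -6.

-6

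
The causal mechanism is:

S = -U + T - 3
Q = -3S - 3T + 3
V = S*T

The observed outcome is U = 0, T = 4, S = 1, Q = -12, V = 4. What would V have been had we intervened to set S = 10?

40

do(S=10) replaces the equation S = -U + T - 3 with the constant S = 10.
V = S*T  [with S=10, T=4]  = 40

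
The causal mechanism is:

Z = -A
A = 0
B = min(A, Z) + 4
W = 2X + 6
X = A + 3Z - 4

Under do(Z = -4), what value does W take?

-26

do(Z=-4) replaces the equation Z = -A with the constant Z = -4.
X = A + 3Z - 4  [with A=0, Z=-4]  = -16
W = 2X + 6  [with X=-16]  = -26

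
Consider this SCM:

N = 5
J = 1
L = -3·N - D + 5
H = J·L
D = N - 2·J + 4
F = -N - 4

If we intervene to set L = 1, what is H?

Intervening sets L = 1 and removes its equation (L = -3·N - D + 5).
H = J·L  [with J=1, L=1]  = 1

1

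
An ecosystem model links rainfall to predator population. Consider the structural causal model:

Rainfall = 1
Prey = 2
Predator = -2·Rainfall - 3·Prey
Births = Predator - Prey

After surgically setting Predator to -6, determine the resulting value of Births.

The intervention breaks the incoming arrows to Predator: Predator = -2·Rainfall - 3·Prey no longer applies, and Predator = -6.
Births = Predator - Prey  [with Predator=-6, Prey=2]  = -8

-8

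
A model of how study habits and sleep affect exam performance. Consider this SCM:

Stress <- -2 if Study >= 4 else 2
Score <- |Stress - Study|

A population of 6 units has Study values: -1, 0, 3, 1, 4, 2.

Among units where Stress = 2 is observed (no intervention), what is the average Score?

1.4

Observing Stress=2 restricts to units where Stress's equation naturally yields 2: Study ∈ {-1, 0, 3, 1, 2}. In that subpopulation Score = 3, 2, 1, 1, 0, mean 1.4.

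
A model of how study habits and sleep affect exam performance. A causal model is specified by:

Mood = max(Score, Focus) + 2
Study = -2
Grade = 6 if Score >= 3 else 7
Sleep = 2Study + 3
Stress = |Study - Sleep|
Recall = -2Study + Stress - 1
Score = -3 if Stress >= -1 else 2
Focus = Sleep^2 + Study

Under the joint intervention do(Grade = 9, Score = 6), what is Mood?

Under do(Grade = 9, Score = 6), each intervened variable's structural equation is replaced by its fixed value.
Sleep = 2Study + 3  [with Study=-2]  = -1
Focus = Sleep^2 + Study  [with Sleep=-1, Study=-2]  = -1
Mood = max(Score, Focus) + 2  [with Score=6, Focus=-1]  = 8

8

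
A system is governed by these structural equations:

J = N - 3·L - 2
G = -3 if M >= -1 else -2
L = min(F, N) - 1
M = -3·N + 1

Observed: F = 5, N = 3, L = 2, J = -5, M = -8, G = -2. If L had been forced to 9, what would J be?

-26

The intervention breaks the incoming arrows to L: L = min(F, N) - 1 no longer applies, and L = 9.
J = N - 3·L - 2  [with N=3, L=9]  = -26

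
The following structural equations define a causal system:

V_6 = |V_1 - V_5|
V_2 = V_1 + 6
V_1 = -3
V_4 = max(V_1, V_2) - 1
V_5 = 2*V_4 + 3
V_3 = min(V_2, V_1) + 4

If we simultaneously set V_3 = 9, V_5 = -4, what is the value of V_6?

Setting V_3 = 9, V_5 = -4 by intervention discards those variables' equations.
V_6 = |V_1 - V_5|  [with V_1=-3, V_5=-4]  = 1

1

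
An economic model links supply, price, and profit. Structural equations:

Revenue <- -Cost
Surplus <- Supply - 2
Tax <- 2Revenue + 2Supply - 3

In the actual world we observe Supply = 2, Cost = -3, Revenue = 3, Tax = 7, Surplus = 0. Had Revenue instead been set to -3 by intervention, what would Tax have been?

-5

The intervention breaks the incoming arrows to Revenue: Revenue <- -Cost no longer applies, and Revenue = -3.
Tax = 2Revenue + 2Supply - 3  [with Revenue=-3, Supply=2]  = -5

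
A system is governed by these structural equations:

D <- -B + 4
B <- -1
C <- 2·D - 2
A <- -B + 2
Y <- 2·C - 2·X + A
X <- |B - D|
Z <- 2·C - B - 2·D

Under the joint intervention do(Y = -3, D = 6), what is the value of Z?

9

The joint intervention fixes Y = -3, D = 6, removing each variable's own equation.
C = 2·D - 2  [with D=6]  = 10
Z = 2·C - B - 2·D  [with C=10, B=-1, D=6]  = 9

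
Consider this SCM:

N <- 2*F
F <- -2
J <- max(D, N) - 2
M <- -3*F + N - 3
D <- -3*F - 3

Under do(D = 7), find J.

Intervening sets D = 7 and removes its equation (D <- -3*F - 3).
N = 2*F  [with F=-2]  = -4
J = max(D, N) - 2  [with D=7, N=-4]  = 5

5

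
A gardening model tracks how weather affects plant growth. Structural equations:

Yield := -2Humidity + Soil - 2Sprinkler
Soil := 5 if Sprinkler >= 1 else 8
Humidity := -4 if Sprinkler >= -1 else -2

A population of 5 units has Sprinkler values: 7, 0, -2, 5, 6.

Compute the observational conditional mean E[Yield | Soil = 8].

Conditioning on Soil=8 selects the 2 unit(s) with Sprinkler ∈ {0, -2}. Their Yield values: 16, 16. Mean = 16.

16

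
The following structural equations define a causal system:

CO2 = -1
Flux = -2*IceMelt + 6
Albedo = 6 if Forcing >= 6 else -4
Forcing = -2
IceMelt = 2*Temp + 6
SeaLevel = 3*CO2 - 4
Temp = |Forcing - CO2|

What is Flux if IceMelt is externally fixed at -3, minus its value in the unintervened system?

The intervention breaks the incoming arrows to IceMelt: IceMelt = 2*Temp + 6 no longer applies, and IceMelt = -3.
Flux = -2*IceMelt + 6  [with IceMelt=-3]  = 12
Without intervention: Temp = |Forcing - CO2|  [with Forcing=-2, CO2=-1]  = 1; IceMelt = 2*Temp + 6  [with Temp=1]  = 8; Flux = -2*IceMelt + 6  [with IceMelt=8]  = -10.
Change = 12 − (-10) = 22.

22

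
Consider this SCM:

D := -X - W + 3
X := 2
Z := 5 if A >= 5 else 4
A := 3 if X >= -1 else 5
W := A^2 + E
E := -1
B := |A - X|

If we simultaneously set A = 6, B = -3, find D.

-34

Under do(A = 6, B = -3), each intervened variable's structural equation is replaced by its fixed value.
W = A^2 + E  [with A=6, E=-1]  = 35
D = -X - W + 3  [with X=2, W=35]  = -34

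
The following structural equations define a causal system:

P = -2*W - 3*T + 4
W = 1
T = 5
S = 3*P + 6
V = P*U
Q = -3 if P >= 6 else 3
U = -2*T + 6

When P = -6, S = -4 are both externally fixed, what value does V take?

Setting P = -6, S = -4 by intervention discards those variables' equations.
U = -2*T + 6  [with T=5]  = -4
V = P*U  [with P=-6, U=-4]  = 24

24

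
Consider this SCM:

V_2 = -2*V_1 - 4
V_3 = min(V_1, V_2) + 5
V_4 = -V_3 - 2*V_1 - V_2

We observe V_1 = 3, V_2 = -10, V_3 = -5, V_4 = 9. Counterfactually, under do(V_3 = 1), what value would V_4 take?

The intervention breaks the incoming arrows to V_3: V_3 = min(V_1, V_2) + 5 no longer applies, and V_3 = 1.
V_2 = -2*V_1 - 4  [with V_1=3]  = -10
V_4 = -V_3 - 2*V_1 - V_2  [with V_3=1, V_1=3, V_2=-10]  = 3

3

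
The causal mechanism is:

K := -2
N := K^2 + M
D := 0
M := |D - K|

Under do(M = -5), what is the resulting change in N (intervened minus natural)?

The intervention breaks the incoming arrows to M: M := |D - K| no longer applies, and M = -5.
N = K^2 + M  [with K=-2, M=-5]  = -1
Without intervention: M = |D - K|  [with D=0, K=-2]  = 2; N = K^2 + M  [with K=-2, M=2]  = 6.
Change = -1 − 6 = -7.

-7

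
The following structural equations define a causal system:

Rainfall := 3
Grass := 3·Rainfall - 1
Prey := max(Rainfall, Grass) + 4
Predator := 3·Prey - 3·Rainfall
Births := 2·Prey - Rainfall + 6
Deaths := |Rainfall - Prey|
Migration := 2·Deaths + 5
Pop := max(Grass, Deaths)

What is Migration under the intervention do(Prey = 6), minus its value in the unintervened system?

-12

The intervention breaks the incoming arrows to Prey: Prey := max(Rainfall, Grass) + 4 no longer applies, and Prey = 6.
Deaths = |Rainfall - Prey|  [with Rainfall=3, Prey=6]  = 3
Migration = 2·Deaths + 5  [with Deaths=3]  = 11
Without intervention: Grass = 3·Rainfall - 1  [with Rainfall=3]  = 8; Prey = max(Rainfall, Grass) + 4  [with Rainfall=3, Grass=8]  = 12; Deaths = |Rainfall - Prey|  [with Rainfall=3, Prey=12]  = 9; Migration = 2·Deaths + 5  [with Deaths=9]  = 23.
Change = 11 − 23 = -12.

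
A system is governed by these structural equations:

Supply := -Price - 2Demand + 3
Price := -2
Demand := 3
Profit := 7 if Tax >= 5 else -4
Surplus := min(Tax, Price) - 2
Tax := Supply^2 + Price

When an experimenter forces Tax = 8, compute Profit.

7

Intervening sets Tax = 8 and removes its equation (Tax := Supply^2 + Price).
Profit = 7 if Tax >= 5 else -4  [with Tax=8]  = 7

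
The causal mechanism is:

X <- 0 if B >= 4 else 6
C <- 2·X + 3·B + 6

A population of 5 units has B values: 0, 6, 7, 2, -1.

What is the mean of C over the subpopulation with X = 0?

25.5

Conditioning on X=0 selects the 2 unit(s) with B ∈ {6, 7}. Their C values: 24, 27. Mean = 25.5.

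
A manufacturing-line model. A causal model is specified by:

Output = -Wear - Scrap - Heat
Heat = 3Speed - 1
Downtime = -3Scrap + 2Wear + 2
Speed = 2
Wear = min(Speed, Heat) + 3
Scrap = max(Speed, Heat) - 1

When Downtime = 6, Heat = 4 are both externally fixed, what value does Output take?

-12

The joint intervention fixes Downtime = 6, Heat = 4, removing each variable's own equation.
Wear = min(Speed, Heat) + 3  [with Speed=2, Heat=4]  = 5
Scrap = max(Speed, Heat) - 1  [with Speed=2, Heat=4]  = 3
Output = -Wear - Scrap - Heat  [with Wear=5, Scrap=3, Heat=4]  = -12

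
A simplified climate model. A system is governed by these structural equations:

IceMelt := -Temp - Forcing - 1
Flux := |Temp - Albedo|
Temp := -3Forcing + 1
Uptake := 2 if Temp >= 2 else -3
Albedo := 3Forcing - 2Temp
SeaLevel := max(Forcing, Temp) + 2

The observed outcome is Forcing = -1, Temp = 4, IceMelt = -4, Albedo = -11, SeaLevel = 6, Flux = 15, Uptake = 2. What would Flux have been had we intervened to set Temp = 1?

6

Under do(Temp=1), the mechanism Temp := -3Forcing + 1 is discarded; Temp is fixed at 1.
Albedo = 3Forcing - 2Temp  [with Forcing=-1, Temp=1]  = -5
Flux = |Temp - Albedo|  [with Temp=1, Albedo=-5]  = 6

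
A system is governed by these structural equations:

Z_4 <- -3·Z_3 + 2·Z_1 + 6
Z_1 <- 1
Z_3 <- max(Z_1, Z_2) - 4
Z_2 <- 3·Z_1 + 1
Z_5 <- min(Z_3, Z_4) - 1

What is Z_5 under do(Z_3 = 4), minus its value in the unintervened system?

do(Z_3=4) replaces the equation Z_3 <- max(Z_1, Z_2) - 4 with the constant Z_3 = 4.
Z_4 = -3·Z_3 + 2·Z_1 + 6  [with Z_3=4, Z_1=1]  = -4
Z_5 = min(Z_3, Z_4) - 1  [with Z_3=4, Z_4=-4]  = -5
Without intervention: Z_2 = 3·Z_1 + 1  [with Z_1=1]  = 4; Z_3 = max(Z_1, Z_2) - 4  [with Z_1=1, Z_2=4]  = 0; Z_4 = -3·Z_3 + 2·Z_1 + 6  [with Z_3=0, Z_1=1]  = 8; Z_5 = min(Z_3, Z_4) - 1  [with Z_3=0, Z_4=8]  = -1.
Change = -5 − (-1) = -4.

-4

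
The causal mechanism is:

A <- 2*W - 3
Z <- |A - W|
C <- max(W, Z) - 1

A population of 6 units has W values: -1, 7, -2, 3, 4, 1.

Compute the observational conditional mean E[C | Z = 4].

4.5

Observing Z=4 restricts to units where Z's equation naturally yields 4: W ∈ {-1, 7}. In that subpopulation C = 3, 6, mean 4.5.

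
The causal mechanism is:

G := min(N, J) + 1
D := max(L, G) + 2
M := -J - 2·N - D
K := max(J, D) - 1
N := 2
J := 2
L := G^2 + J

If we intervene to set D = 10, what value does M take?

The intervention breaks the incoming arrows to D: D := max(L, G) + 2 no longer applies, and D = 10.
M = -J - 2·N - D  [with J=2, N=2, D=10]  = -16

-16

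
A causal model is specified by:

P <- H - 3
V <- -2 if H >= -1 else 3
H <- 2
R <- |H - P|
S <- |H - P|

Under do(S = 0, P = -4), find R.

6

Setting S = 0, P = -4 by intervention discards those variables' equations.
R = |H - P|  [with H=2, P=-4]  = 6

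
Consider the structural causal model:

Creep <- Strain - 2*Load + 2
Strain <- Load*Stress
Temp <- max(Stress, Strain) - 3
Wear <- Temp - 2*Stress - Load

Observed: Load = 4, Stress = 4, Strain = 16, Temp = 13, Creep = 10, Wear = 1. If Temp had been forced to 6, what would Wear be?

Under do(Temp=6), the mechanism Temp <- max(Stress, Strain) - 3 is discarded; Temp is fixed at 6.
Wear = Temp - 2*Stress - Load  [with Temp=6, Stress=4, Load=4]  = -6

-6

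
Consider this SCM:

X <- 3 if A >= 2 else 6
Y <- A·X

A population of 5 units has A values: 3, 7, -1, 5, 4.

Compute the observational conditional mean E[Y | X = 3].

E[Y|X=3] averages over only the 4 units with X=3 (A = 3, 7, 5, 4): Y = 9, 21, 15, 12, mean 14.25.

14.25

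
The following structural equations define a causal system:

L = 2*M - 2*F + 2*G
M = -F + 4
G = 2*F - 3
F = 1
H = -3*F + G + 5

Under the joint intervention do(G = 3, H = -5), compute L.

Setting G = 3, H = -5 by intervention discards those variables' equations.
M = -F + 4  [with F=1]  = 3
L = 2*M - 2*F + 2*G  [with M=3, F=1, G=3]  = 10

10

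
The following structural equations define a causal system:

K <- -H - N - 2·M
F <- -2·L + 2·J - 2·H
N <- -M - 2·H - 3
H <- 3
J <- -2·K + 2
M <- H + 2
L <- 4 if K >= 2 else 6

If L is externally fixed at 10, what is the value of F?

Under do(L=10), the mechanism L <- 4 if K >= 2 else 6 is discarded; L is fixed at 10.
M = H + 2  [with H=3]  = 5
N = -M - 2·H - 3  [with M=5, H=3]  = -14
K = -H - N - 2·M  [with H=3, N=-14, M=5]  = 1
J = -2·K + 2  [with K=1]  = 0
F = -2·L + 2·J - 2·H  [with L=10, J=0, H=3]  = -26

-26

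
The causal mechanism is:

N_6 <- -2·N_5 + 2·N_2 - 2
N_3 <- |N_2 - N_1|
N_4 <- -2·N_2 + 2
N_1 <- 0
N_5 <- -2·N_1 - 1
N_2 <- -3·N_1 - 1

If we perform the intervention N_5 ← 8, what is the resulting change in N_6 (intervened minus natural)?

-18

The intervention breaks the incoming arrows to N_5: N_5 <- -2·N_1 - 1 no longer applies, and N_5 = 8.
N_2 = -3·N_1 - 1  [with N_1=0]  = -1
N_6 = -2·N_5 + 2·N_2 - 2  [with N_5=8, N_2=-1]  = -20
Without intervention: N_2 = -3·N_1 - 1  [with N_1=0]  = -1; N_5 = -2·N_1 - 1  [with N_1=0]  = -1; N_6 = -2·N_5 + 2·N_2 - 2  [with N_5=-1, N_2=-1]  = -2.
Change = -20 − (-2) = -18.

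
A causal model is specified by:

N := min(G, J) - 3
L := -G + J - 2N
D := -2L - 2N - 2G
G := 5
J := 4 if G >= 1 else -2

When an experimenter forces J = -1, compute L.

Under do(J=-1), the mechanism J := 4 if G >= 1 else -2 is discarded; J is fixed at -1.
N = min(G, J) - 3  [with G=5, J=-1]  = -4
L = -G + J - 2N  [with G=5, J=-1, N=-4]  = 2

2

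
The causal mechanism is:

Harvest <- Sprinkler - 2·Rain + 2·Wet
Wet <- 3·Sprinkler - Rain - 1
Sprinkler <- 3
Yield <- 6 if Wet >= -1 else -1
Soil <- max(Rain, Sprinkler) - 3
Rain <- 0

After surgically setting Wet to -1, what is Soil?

Under do(Wet=-1), the mechanism Wet <- 3·Sprinkler - Rain - 1 is discarded; Wet is fixed at -1.
Since Soil is not a descendant of the intervened variable, it is unaffected.
Soil = max(Rain, Sprinkler) - 3  [with Rain=0, Sprinkler=3]  = 0

0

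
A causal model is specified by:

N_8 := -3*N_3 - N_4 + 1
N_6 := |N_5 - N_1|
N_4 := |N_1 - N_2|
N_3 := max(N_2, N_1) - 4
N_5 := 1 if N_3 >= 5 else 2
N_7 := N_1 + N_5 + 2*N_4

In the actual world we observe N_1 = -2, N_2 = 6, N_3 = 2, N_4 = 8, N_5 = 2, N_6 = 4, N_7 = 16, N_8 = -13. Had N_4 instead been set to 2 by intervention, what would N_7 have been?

The intervention breaks the incoming arrows to N_4: N_4 := |N_1 - N_2| no longer applies, and N_4 = 2.
N_3 = max(N_2, N_1) - 4  [with N_2=6, N_1=-2]  = 2
N_5 = 1 if N_3 >= 5 else 2  [with N_3=2]  = 2
N_7 = N_1 + N_5 + 2*N_4  [with N_1=-2, N_5=2, N_4=2]  = 4

4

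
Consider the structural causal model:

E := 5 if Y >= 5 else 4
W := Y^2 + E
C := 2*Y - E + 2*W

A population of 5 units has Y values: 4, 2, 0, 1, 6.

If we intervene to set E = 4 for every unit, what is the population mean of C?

32

do(E=4) breaks E's dependence on Y. With E=4 fixed, C across the units is 44, 16, 4, 8, 88, mean 32.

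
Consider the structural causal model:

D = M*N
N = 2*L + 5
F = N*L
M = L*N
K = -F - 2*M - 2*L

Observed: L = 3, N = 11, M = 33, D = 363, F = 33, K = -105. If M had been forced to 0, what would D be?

The intervention breaks the incoming arrows to M: M = L*N no longer applies, and M = 0.
N = 2*L + 5  [with L=3]  = 11
D = M*N  [with M=0, N=11]  = 0

0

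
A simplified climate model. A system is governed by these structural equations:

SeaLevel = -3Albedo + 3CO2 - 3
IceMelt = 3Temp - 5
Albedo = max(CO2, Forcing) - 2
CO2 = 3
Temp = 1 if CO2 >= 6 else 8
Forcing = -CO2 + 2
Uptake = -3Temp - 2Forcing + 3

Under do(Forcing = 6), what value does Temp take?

The intervention breaks the incoming arrows to Forcing: Forcing = -CO2 + 2 no longer applies, and Forcing = 6.
Since Temp is not a descendant of the intervened variable, it is unaffected.
Temp = 1 if CO2 >= 6 else 8  [with CO2=3]  = 8

8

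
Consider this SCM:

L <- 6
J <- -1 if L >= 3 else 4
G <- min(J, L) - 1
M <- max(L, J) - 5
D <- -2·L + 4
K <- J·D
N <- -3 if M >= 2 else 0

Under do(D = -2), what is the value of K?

The intervention breaks the incoming arrows to D: D <- -2·L + 4 no longer applies, and D = -2.
J = -1 if L >= 3 else 4  [with L=6]  = -1
K = J·D  [with J=-1, D=-2]  = 2

2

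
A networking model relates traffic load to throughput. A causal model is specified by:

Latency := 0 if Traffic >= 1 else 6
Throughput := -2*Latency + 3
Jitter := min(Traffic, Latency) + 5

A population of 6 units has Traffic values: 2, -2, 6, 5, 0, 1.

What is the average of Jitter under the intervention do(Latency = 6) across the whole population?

do(Latency=6) breaks Latency's dependence on Traffic. With Latency=6 fixed, Jitter across the units is 7, 3, 11, 10, 5, 6, mean 7.

7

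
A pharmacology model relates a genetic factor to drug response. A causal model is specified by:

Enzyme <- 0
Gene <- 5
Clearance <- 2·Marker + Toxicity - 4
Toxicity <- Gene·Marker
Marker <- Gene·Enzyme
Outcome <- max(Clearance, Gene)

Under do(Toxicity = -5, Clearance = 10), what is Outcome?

The joint intervention fixes Toxicity = -5, Clearance = 10, removing each variable's own equation.
Outcome = max(Clearance, Gene)  [with Clearance=10, Gene=5]  = 10

10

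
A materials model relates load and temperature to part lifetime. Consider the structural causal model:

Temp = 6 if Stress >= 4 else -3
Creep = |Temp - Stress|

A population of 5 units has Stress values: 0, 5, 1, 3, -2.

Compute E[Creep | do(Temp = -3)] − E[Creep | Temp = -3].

0.9

Under do(Temp=-3), Temp's equation is replaced by Temp=-3 for every unit. Per-unit Creep: 3, 8, 4, 6, 1. Mean = 4.4.
Observing Temp=-3 restricts to units where Temp's equation naturally yields -3: Stress ∈ {0, 1, 3, -2}. In that subpopulation Creep = 3, 4, 6, 1, mean 3.5.
Difference = 4.4 − 3.5 = 0.9.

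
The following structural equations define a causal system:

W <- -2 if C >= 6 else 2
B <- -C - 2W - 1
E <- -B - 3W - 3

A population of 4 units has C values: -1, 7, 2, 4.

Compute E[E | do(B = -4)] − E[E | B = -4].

Every unit gets B=-4 under the intervention. E values become -5, 7, -5, -5; E[E|do(B=-4)] = -2.
E[E|B=-4] averages over only the 2 units with B=-4 (C = -1, 7): E = -5, 7, mean 1.
Difference = -2 − 1 = -3.

-3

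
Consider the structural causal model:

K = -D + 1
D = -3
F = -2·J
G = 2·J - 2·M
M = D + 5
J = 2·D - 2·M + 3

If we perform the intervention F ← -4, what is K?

The intervention breaks the incoming arrows to F: F = -2·J no longer applies, and F = -4.
Since K is not a descendant of the intervened variable, it is unaffected.
K = -D + 1  [with D=-3]  = 4

4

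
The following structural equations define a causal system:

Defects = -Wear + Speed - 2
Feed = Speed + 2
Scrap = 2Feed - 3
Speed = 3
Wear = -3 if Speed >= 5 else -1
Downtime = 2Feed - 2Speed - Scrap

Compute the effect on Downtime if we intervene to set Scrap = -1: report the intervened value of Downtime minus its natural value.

8

The intervention breaks the incoming arrows to Scrap: Scrap = 2Feed - 3 no longer applies, and Scrap = -1.
Feed = Speed + 2  [with Speed=3]  = 5
Downtime = 2Feed - 2Speed - Scrap  [with Feed=5, Speed=3, Scrap=-1]  = 5
Without intervention: Feed = Speed + 2  [with Speed=3]  = 5; Scrap = 2Feed - 3  [with Feed=5]  = 7; Downtime = 2Feed - 2Speed - Scrap  [with Feed=5, Speed=3, Scrap=7]  = -3.
Change = 5 − (-3) = 8.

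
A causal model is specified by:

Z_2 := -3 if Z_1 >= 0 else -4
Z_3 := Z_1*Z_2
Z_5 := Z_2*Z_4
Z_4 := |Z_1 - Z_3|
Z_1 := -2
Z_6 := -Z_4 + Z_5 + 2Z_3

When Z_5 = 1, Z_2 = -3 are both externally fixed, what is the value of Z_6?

5

The joint intervention fixes Z_5 = 1, Z_2 = -3, removing each variable's own equation.
Z_3 = Z_1*Z_2  [with Z_1=-2, Z_2=-3]  = 6
Z_4 = |Z_1 - Z_3|  [with Z_1=-2, Z_3=6]  = 8
Z_6 = -Z_4 + Z_5 + 2Z_3  [with Z_4=8, Z_5=1, Z_3=6]  = 5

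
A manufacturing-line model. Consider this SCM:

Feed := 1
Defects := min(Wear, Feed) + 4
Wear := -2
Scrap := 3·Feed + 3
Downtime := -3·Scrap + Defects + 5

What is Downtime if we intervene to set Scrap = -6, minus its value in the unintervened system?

Intervening sets Scrap = -6 and removes its equation (Scrap := 3·Feed + 3).
Defects = min(Wear, Feed) + 4  [with Wear=-2, Feed=1]  = 2
Downtime = -3·Scrap + Defects + 5  [with Scrap=-6, Defects=2]  = 25
Without intervention: Defects = min(Wear, Feed) + 4  [with Wear=-2, Feed=1]  = 2; Scrap = 3·Feed + 3  [with Feed=1]  = 6; Downtime = -3·Scrap + Defects + 5  [with Scrap=6, Defects=2]  = -11.
Change = 25 − (-11) = 36.

36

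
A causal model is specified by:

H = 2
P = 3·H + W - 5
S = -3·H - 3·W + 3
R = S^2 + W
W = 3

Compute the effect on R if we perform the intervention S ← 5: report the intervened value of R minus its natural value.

Intervening sets S = 5 and removes its equation (S = -3·H - 3·W + 3).
R = S^2 + W  [with S=5, W=3]  = 28
Without intervention: S = -3·H - 3·W + 3  [with H=2, W=3]  = -12; R = S^2 + W  [with S=-12, W=3]  = 147.
Change = 28 − 147 = -119.

-119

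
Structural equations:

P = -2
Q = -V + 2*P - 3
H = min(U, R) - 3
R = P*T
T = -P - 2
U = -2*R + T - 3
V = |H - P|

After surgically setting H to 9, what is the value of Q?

-18

Under do(H=9), the mechanism H = min(U, R) - 3 is discarded; H is fixed at 9.
V = |H - P|  [with H=9, P=-2]  = 11
Q = -V + 2*P - 3  [with V=11, P=-2]  = -18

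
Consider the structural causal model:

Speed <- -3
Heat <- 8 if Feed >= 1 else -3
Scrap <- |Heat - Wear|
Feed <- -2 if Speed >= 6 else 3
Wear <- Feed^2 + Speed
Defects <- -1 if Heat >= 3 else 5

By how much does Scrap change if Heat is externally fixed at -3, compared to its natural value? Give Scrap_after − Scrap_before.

The intervention breaks the incoming arrows to Heat: Heat <- 8 if Feed >= 1 else -3 no longer applies, and Heat = -3.
Feed = -2 if Speed >= 6 else 3  [with Speed=-3]  = 3
Wear = Feed^2 + Speed  [with Feed=3, Speed=-3]  = 6
Scrap = |Heat - Wear|  [with Heat=-3, Wear=6]  = 9
Without intervention: Feed = -2 if Speed >= 6 else 3  [with Speed=-3]  = 3; Heat = 8 if Feed >= 1 else -3  [with Feed=3]  = 8; Wear = Feed^2 + Speed  [with Feed=3, Speed=-3]  = 6; Scrap = |Heat - Wear|  [with Heat=8, Wear=6]  = 2.
Change = 9 − 2 = 7.

7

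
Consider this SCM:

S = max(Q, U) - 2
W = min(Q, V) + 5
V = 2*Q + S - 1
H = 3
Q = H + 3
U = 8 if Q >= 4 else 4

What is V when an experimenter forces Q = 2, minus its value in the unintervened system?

do(Q=2) replaces the equation Q = H + 3 with the constant Q = 2.
U = 8 if Q >= 4 else 4  [with Q=2]  = 4
S = max(Q, U) - 2  [with Q=2, U=4]  = 2
V = 2*Q + S - 1  [with Q=2, S=2]  = 5
Without intervention: Q = H + 3  [with H=3]  = 6; U = 8 if Q >= 4 else 4  [with Q=6]  = 8; S = max(Q, U) - 2  [with Q=6, U=8]  = 6; V = 2*Q + S - 1  [with Q=6, S=6]  = 17.
Change = 5 − 17 = -12.

-12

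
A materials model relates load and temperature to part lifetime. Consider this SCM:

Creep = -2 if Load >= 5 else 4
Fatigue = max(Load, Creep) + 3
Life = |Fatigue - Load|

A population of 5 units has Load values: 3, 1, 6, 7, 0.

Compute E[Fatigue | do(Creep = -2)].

Every unit gets Creep=-2 under the intervention. Fatigue values become 6, 4, 9, 10, 3; E[Fatigue|do(Creep=-2)] = 6.4.

6.4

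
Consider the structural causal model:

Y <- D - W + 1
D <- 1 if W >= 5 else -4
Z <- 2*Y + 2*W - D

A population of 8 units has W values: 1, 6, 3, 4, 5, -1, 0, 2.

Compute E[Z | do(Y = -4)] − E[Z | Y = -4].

Every unit gets Y=-4 under the intervention. Z values become -2, 3, 2, 4, 1, -6, -4, 0; E[Z|do(Y=-4)] = -0.25.
E[Z|Y=-4] averages over only the 2 units with Y=-4 (W = 1, 6): Z = -2, 3, mean 0.5.
Difference = -0.25 − 0.5 = -0.75.

-0.75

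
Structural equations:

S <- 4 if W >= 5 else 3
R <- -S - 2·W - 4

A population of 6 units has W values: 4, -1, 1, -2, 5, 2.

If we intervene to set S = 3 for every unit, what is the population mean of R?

-10

Under do(S=3), S's equation is replaced by S=3 for every unit. Per-unit R: -15, -5, -9, -3, -17, -11. Mean = -10.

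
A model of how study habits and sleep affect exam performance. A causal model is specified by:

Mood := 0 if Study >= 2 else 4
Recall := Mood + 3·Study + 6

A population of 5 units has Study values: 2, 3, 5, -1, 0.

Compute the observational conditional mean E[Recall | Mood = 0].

E[Recall|Mood=0] averages over only the 3 units with Mood=0 (Study = 2, 3, 5): Recall = 12, 15, 21, mean 16.

16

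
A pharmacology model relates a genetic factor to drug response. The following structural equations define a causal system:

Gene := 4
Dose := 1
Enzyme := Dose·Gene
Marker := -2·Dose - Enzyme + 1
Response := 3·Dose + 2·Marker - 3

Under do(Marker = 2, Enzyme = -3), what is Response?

4

The joint intervention fixes Marker = 2, Enzyme = -3, removing each variable's own equation.
Response = 3·Dose + 2·Marker - 3  [with Dose=1, Marker=2]  = 4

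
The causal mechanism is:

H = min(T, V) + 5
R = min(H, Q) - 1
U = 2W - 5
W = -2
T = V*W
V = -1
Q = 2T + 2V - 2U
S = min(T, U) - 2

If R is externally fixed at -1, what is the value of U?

The intervention breaks the incoming arrows to R: R = min(H, Q) - 1 no longer applies, and R = -1.
Since U is not a descendant of the intervened variable, it is unaffected.
U = 2W - 5  [with W=-2]  = -9

-9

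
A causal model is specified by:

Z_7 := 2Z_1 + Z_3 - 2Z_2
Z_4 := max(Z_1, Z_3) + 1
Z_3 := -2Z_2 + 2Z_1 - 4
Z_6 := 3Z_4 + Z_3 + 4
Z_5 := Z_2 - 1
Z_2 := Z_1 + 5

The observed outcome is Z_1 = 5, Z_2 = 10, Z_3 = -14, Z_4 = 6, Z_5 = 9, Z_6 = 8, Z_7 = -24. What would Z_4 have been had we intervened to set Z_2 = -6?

19

Under do(Z_2=-6), the mechanism Z_2 := Z_1 + 5 is discarded; Z_2 is fixed at -6.
Z_3 = -2Z_2 + 2Z_1 - 4  [with Z_2=-6, Z_1=5]  = 18
Z_4 = max(Z_1, Z_3) + 1  [with Z_1=5, Z_3=18]  = 19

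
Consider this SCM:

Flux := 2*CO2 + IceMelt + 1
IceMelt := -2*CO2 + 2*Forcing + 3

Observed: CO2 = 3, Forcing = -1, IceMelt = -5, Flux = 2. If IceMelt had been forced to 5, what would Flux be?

12

The intervention breaks the incoming arrows to IceMelt: IceMelt := -2*CO2 + 2*Forcing + 3 no longer applies, and IceMelt = 5.
Flux = 2*CO2 + IceMelt + 1  [with CO2=3, IceMelt=5]  = 12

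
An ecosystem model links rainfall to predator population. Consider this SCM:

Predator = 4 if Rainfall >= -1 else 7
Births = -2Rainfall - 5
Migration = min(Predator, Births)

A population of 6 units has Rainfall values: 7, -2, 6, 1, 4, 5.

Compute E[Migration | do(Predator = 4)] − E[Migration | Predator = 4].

do(Predator=4) breaks Predator's dependence on Rainfall. With Predator=4 fixed, Migration across the units is -19, -1, -17, -7, -13, -15, mean -12.
Observing Predator=4 restricts to units where Predator's equation naturally yields 4: Rainfall ∈ {7, 6, 1, 4, 5}. In that subpopulation Migration = -19, -17, -7, -13, -15, mean -14.2.
Difference = -12 − (-14.2) = 2.2.

2.2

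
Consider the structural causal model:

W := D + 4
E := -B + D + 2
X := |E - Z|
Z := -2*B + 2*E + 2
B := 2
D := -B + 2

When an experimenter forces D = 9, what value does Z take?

do(D=9) replaces the equation D := -B + 2 with the constant D = 9.
E = -B + D + 2  [with B=2, D=9]  = 9
Z = -2*B + 2*E + 2  [with B=2, E=9]  = 16

16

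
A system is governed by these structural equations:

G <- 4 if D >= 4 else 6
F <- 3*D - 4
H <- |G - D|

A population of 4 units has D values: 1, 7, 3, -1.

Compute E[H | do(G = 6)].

Under do(G=6), G's equation is replaced by G=6 for every unit. Per-unit H: 5, 1, 3, 7. Mean = 4.

4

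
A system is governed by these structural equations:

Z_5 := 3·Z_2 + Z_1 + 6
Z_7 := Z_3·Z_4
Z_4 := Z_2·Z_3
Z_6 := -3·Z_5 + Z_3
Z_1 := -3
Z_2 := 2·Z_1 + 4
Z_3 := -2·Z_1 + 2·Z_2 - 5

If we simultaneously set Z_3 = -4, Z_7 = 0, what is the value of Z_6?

5

Under do(Z_3 = -4, Z_7 = 0), each intervened variable's structural equation is replaced by its fixed value.
Z_2 = 2·Z_1 + 4  [with Z_1=-3]  = -2
Z_5 = 3·Z_2 + Z_1 + 6  [with Z_2=-2, Z_1=-3]  = -3
Z_6 = -3·Z_5 + Z_3  [with Z_5=-3, Z_3=-4]  = 5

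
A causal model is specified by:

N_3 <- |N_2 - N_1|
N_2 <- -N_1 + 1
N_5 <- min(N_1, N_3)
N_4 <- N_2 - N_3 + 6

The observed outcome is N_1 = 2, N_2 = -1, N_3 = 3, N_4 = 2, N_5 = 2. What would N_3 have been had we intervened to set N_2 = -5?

7

The intervention breaks the incoming arrows to N_2: N_2 <- -N_1 + 1 no longer applies, and N_2 = -5.
N_3 = |N_2 - N_1|  [with N_2=-5, N_1=2]  = 7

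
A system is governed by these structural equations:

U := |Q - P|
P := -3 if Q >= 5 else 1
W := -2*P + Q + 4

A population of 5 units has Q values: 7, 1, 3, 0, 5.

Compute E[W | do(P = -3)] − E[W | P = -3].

Under do(P=-3), P's equation is replaced by P=-3 for every unit. Per-unit W: 17, 11, 13, 10, 15. Mean = 13.2.
E[W|P=-3] averages over only the 2 units with P=-3 (Q = 7, 5): W = 17, 15, mean 16.
Difference = 13.2 − 16 = -2.8.

-2.8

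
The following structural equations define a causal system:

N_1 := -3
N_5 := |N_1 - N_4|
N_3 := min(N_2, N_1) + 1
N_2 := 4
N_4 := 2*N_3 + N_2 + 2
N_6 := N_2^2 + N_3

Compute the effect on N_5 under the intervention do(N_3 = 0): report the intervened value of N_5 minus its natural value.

do(N_3=0) replaces the equation N_3 := min(N_2, N_1) + 1 with the constant N_3 = 0.
N_4 = 2*N_3 + N_2 + 2  [with N_3=0, N_2=4]  = 6
N_5 = |N_1 - N_4|  [with N_1=-3, N_4=6]  = 9
Without intervention: N_3 = min(N_2, N_1) + 1  [with N_2=4, N_1=-3]  = -2; N_4 = 2*N_3 + N_2 + 2  [with N_3=-2, N_2=4]  = 2; N_5 = |N_1 - N_4|  [with N_1=-3, N_4=2]  = 5.
Change = 9 − 5 = 4.

4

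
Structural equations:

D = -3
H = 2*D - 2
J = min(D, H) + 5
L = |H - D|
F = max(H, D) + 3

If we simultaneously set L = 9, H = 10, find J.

The joint intervention fixes L = 9, H = 10, removing each variable's own equation.
J = min(D, H) + 5  [with D=-3, H=10]  = 2

2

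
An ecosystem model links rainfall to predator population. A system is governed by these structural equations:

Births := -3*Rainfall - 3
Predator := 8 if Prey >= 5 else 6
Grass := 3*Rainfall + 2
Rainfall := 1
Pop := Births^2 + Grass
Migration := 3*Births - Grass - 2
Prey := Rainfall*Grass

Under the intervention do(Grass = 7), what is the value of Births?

do(Grass=7) replaces the equation Grass := 3*Rainfall + 2 with the constant Grass = 7.
Since Births is not a descendant of the intervened variable, it is unaffected.
Births = -3*Rainfall - 3  [with Rainfall=1]  = -6

-6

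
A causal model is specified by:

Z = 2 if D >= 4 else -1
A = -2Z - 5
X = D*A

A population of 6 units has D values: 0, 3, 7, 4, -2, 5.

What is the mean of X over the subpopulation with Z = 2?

-48

Conditioning on Z=2 selects the 3 unit(s) with D ∈ {7, 4, 5}. Their X values: -63, -36, -45. Mean = -48.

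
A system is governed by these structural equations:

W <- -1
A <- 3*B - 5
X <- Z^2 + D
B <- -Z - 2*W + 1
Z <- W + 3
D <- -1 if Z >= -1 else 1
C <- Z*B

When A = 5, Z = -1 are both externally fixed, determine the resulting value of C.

-4

Setting A = 5, Z = -1 by intervention discards those variables' equations.
B = -Z - 2*W + 1  [with Z=-1, W=-1]  = 4
C = Z*B  [with Z=-1, B=4]  = -4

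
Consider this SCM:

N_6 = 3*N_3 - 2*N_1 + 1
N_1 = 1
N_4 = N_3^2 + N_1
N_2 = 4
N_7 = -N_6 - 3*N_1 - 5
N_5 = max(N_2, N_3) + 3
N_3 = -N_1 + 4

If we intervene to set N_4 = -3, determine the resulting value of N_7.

The intervention breaks the incoming arrows to N_4: N_4 = N_3^2 + N_1 no longer applies, and N_4 = -3.
No directed path runs from N_4 to N_7, so N_7 keeps its natural value.
N_3 = -N_1 + 4  [with N_1=1]  = 3
N_6 = 3*N_3 - 2*N_1 + 1  [with N_3=3, N_1=1]  = 8
N_7 = -N_6 - 3*N_1 - 5  [with N_6=8, N_1=1]  = -16

-16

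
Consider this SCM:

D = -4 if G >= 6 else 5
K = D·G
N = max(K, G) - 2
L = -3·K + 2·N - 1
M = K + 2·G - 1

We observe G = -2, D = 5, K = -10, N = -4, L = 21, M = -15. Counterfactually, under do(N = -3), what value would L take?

Intervening sets N = -3 and removes its equation (N = max(K, G) - 2).
D = -4 if G >= 6 else 5  [with G=-2]  = 5
K = D·G  [with D=5, G=-2]  = -10
L = -3·K + 2·N - 1  [with K=-10, N=-3]  = 23

23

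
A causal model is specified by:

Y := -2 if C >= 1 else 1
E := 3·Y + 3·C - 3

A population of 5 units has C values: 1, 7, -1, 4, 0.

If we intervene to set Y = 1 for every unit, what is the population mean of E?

Every unit gets Y=1 under the intervention. E values become 3, 21, -3, 12, 0; E[E|do(Y=1)] = 6.6.

6.6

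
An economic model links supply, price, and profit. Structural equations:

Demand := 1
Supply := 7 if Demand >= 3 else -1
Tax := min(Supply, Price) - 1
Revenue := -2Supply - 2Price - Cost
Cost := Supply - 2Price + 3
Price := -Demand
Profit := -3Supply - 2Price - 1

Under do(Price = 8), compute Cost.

Under do(Price=8), the mechanism Price := -Demand is discarded; Price is fixed at 8.
Supply = 7 if Demand >= 3 else -1  [with Demand=1]  = -1
Cost = Supply - 2Price + 3  [with Supply=-1, Price=8]  = -14

-14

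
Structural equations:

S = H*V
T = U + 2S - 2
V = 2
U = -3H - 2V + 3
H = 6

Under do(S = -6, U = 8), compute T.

-6

Setting S = -6, U = 8 by intervention discards those variables' equations.
T = U + 2S - 2  [with U=8, S=-6]  = -6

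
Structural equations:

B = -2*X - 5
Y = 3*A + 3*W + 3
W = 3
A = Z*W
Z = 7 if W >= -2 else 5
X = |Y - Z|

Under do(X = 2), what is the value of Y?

The intervention breaks the incoming arrows to X: X = |Y - Z| no longer applies, and X = 2.
Since Y is not a descendant of the intervened variable, it is unaffected.
Z = 7 if W >= -2 else 5  [with W=3]  = 7
A = Z*W  [with Z=7, W=3]  = 21
Y = 3*A + 3*W + 3  [with A=21, W=3]  = 75

75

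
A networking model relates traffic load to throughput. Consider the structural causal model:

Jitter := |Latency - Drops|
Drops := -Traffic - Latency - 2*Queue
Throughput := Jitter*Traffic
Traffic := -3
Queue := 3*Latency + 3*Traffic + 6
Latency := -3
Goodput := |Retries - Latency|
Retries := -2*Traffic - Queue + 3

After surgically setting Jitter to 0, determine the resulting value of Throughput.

Intervening sets Jitter = 0 and removes its equation (Jitter := |Latency - Drops|).
Throughput = Jitter*Traffic  [with Jitter=0, Traffic=-3]  = 0

0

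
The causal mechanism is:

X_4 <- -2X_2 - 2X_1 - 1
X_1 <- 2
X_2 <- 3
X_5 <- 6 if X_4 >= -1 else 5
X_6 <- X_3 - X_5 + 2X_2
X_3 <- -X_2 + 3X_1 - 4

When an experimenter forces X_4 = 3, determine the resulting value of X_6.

Under do(X_4=3), the mechanism X_4 <- -2X_2 - 2X_1 - 1 is discarded; X_4 is fixed at 3.
X_3 = -X_2 + 3X_1 - 4  [with X_2=3, X_1=2]  = -1
X_5 = 6 if X_4 >= -1 else 5  [with X_4=3]  = 6
X_6 = X_3 - X_5 + 2X_2  [with X_3=-1, X_5=6, X_2=3]  = -1

-1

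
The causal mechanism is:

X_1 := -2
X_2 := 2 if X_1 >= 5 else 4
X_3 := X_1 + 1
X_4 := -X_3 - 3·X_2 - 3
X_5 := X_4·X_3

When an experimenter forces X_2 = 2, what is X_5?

do(X_2=2) replaces the equation X_2 := 2 if X_1 >= 5 else 4 with the constant X_2 = 2.
X_3 = X_1 + 1  [with X_1=-2]  = -1
X_4 = -X_3 - 3·X_2 - 3  [with X_3=-1, X_2=2]  = -8
X_5 = X_4·X_3  [with X_4=-8, X_3=-1]  = 8

8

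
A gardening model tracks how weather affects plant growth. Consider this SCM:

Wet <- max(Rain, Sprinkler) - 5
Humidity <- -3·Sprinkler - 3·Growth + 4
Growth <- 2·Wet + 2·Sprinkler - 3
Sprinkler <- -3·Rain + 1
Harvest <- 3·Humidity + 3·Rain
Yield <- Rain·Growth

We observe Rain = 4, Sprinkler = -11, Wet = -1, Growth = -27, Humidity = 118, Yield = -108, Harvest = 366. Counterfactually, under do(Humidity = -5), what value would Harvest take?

Under do(Humidity=-5), the mechanism Humidity <- -3·Sprinkler - 3·Growth + 4 is discarded; Humidity is fixed at -5.
Harvest = 3·Humidity + 3·Rain  [with Humidity=-5, Rain=4]  = -3

-3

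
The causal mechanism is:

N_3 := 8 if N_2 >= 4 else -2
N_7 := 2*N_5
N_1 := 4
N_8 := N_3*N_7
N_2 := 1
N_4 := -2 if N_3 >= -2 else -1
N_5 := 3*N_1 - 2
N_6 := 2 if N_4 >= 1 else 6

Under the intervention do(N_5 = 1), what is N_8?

-4

do(N_5=1) replaces the equation N_5 := 3*N_1 - 2 with the constant N_5 = 1.
N_3 = 8 if N_2 >= 4 else -2  [with N_2=1]  = -2
N_7 = 2*N_5  [with N_5=1]  = 2
N_8 = N_3*N_7  [with N_3=-2, N_7=2]  = -4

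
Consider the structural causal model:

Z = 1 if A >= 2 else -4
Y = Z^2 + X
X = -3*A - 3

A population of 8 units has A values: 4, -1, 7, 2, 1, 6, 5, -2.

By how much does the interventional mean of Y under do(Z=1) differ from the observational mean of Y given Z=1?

do(Z=1) breaks Z's dependence on A. With Z=1 fixed, Y across the units is -14, 1, -23, -8, -5, -20, -17, 4, mean -10.25.
Observing Z=1 restricts to units where Z's equation naturally yields 1: A ∈ {4, 7, 2, 6, 5}. In that subpopulation Y = -14, -23, -8, -20, -17, mean -16.4.
Difference = -10.25 − (-16.4) = 6.15.

6.15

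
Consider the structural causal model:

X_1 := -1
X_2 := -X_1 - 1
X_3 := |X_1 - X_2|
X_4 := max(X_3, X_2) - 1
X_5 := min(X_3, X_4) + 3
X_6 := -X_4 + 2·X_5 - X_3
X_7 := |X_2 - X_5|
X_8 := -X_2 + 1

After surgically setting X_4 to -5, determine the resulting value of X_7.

2

The intervention breaks the incoming arrows to X_4: X_4 := max(X_3, X_2) - 1 no longer applies, and X_4 = -5.
X_2 = -X_1 - 1  [with X_1=-1]  = 0
X_3 = |X_1 - X_2|  [with X_1=-1, X_2=0]  = 1
X_5 = min(X_3, X_4) + 3  [with X_3=1, X_4=-5]  = -2
X_7 = |X_2 - X_5|  [with X_2=0, X_5=-2]  = 2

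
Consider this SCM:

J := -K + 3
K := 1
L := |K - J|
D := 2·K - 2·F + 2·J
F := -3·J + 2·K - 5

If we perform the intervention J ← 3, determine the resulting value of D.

32

do(J=3) replaces the equation J := -K + 3 with the constant J = 3.
F = -3·J + 2·K - 5  [with J=3, K=1]  = -12
D = 2·K - 2·F + 2·J  [with K=1, F=-12, J=3]  = 32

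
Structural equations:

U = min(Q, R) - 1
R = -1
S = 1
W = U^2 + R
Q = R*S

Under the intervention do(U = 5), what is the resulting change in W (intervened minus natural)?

Intervening sets U = 5 and removes its equation (U = min(Q, R) - 1).
W = U^2 + R  [with U=5, R=-1]  = 24
Without intervention: Q = R*S  [with R=-1, S=1]  = -1; U = min(Q, R) - 1  [with Q=-1, R=-1]  = -2; W = U^2 + R  [with U=-2, R=-1]  = 3.
Change = 24 − 3 = 21.

21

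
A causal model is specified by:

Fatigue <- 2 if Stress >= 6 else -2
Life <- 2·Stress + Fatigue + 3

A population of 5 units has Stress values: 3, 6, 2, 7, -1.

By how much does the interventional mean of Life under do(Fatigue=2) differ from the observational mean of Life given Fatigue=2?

-6.2

Every unit gets Fatigue=2 under the intervention. Life values become 11, 17, 9, 19, 3; E[Life|do(Fatigue=2)] = 11.8.
Observing Fatigue=2 restricts to units where Fatigue's equation naturally yields 2: Stress ∈ {6, 7}. In that subpopulation Life = 17, 19, mean 18.
Difference = 11.8 − 18 = -6.2.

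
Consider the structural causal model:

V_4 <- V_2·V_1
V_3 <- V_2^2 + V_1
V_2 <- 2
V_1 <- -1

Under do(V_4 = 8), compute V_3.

Under do(V_4=8), the mechanism V_4 <- V_2·V_1 is discarded; V_4 is fixed at 8.
Since V_3 is not a descendant of the intervened variable, it is unaffected.
V_3 = V_2^2 + V_1  [with V_2=2, V_1=-1]  = 3

3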